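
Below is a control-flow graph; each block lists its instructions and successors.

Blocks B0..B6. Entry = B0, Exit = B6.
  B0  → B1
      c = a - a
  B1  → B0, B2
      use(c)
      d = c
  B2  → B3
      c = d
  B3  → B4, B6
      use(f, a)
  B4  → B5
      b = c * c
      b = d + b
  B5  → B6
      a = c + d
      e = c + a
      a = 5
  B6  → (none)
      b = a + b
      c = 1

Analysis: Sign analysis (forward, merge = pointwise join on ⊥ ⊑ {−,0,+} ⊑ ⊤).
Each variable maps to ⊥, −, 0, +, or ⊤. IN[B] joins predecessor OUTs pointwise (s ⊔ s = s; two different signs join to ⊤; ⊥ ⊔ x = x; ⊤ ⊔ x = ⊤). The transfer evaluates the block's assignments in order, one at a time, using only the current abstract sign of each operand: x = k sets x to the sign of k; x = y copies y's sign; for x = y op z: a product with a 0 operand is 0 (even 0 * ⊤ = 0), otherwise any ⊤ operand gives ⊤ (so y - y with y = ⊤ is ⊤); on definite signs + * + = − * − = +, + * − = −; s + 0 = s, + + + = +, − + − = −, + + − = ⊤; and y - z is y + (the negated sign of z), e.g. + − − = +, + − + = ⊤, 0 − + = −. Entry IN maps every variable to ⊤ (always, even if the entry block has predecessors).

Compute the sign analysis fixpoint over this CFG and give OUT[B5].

Answer: {a: +, b: ⊤, c: ⊤, d: ⊤, e: ⊤, f: ⊤}

Trace:
Per-block solution:
  B0:   IN=(all ⊤)   OUT=(all ⊤)
  B1:   IN=(all ⊤)   OUT=(all ⊤)
  B2:   IN=(all ⊤)   OUT=(all ⊤)
  B3:   IN=(all ⊤)   OUT=(all ⊤)
  B4:   IN=(all ⊤)   OUT=(all ⊤)
  B5:   IN=(all ⊤)   OUT={a:+; rest ⊤}
  B6:   IN=(all ⊤)   OUT={c:+; rest ⊤}

Merge at B5: IN[B5] = OUT[B4] = {a: ⊤, b: ⊤, c: ⊤, d: ⊤, e: ⊤, f: ⊤}
Applying B5's transfer function to that IN value gives OUT[B5] (row B5 above).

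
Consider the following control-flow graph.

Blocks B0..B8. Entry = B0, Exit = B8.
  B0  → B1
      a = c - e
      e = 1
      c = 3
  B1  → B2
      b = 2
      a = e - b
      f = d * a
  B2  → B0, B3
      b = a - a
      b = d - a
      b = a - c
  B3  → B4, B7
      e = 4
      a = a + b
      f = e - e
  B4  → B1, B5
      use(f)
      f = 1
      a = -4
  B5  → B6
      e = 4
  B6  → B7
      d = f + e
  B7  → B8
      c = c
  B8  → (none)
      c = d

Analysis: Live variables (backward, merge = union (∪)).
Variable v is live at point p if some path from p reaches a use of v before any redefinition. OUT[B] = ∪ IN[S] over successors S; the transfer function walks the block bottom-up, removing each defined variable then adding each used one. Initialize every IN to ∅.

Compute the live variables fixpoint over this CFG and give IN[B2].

Per-block solution:
  B0: | IN={c, d, e} | OUT={c, d, e}
  B1: | IN={c, d, e} | OUT={a, c, d, e}
  B2: | IN={a, c, d, e} | OUT={a, b, c, d, e}
  B3: | IN={a, b, c, d} | OUT={c, d, e, f}
  B4: | IN={c, d, e, f} | OUT={c, d, e, f}
  B5: | IN={c, f} | OUT={c, e, f}
  B6: | IN={c, e, f} | OUT={c, d}
  B7: | IN={c, d} | OUT={d}
  B8: | IN={d} | OUT={}

Merge at B2: OUT[B2] = IN[B0] ⊔ IN[B3] = {a, b, c, d, e}
Applying B2's transfer function to that OUT value gives IN[B2] (row B2 above).

Answer: {a, c, d, e}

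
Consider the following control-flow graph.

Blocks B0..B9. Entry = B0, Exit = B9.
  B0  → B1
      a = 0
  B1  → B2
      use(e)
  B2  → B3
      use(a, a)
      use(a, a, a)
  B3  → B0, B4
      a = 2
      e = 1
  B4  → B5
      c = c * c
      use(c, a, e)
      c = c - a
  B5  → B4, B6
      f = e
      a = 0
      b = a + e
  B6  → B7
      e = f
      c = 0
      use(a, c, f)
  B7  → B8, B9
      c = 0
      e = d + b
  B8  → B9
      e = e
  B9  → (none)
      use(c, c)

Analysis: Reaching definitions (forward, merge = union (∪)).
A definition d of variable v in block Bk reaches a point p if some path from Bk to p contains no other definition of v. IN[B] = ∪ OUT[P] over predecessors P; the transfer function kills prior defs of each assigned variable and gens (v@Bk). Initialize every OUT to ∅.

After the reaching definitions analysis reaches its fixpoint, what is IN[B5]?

Converged values:
  B0:  IN={a@B3, e@B3}  OUT={a@B0, e@B3}
  B1:  IN={a@B0, e@B3}  OUT={a@B0, e@B3}
  B2:  IN={a@B0, e@B3}  OUT={a@B0, e@B3}
  B3:  IN={a@B0, e@B3}  OUT={a@B3, e@B3}
  B4:  IN={a@B3, a@B5, b@B5, c@B4, e@B3, f@B5}  OUT={a@B3, a@B5, b@B5, c@B4, e@B3, f@B5}
  B5:  IN={a@B3, a@B5, b@B5, c@B4, e@B3, f@B5}  OUT={a@B5, b@B5, c@B4, e@B3, f@B5}
  B6:  IN={a@B5, b@B5, c@B4, e@B3, f@B5}  OUT={a@B5, b@B5, c@B6, e@B6, f@B5}
  B7:  IN={a@B5, b@B5, c@B6, e@B6, f@B5}  OUT={a@B5, b@B5, c@B7, e@B7, f@B5}
  B8:  IN={a@B5, b@B5, c@B7, e@B7, f@B5}  OUT={a@B5, b@B5, c@B7, e@B8, f@B5}
  B9:  IN={a@B5, b@B5, c@B7, e@B7, e@B8, f@B5}  OUT={a@B5, b@B5, c@B7, e@B7, e@B8, f@B5}

Merge at B5: IN[B5] = OUT[B4] = {a@B3, a@B5, b@B5, c@B4, e@B3, f@B5}

Answer: {a@B3, a@B5, b@B5, c@B4, e@B3, f@B5}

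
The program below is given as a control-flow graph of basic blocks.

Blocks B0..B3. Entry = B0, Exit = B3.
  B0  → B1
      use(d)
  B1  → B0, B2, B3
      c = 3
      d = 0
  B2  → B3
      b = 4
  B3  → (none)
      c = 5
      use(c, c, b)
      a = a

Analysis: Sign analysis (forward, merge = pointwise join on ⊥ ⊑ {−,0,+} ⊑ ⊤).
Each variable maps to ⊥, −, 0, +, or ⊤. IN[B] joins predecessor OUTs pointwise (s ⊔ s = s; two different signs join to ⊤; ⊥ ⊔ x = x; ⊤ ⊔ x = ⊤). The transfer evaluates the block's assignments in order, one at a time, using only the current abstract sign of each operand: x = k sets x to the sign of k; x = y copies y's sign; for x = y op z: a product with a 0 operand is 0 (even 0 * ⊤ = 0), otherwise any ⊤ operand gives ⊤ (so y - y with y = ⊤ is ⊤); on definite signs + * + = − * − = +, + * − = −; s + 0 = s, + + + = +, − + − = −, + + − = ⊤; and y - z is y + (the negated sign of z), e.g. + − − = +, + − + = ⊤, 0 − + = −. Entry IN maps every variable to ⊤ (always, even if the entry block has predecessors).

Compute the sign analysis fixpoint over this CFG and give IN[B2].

Fixpoint table:
  B0:  IN=(all ⊤)  OUT=(all ⊤)
  B1:  IN=(all ⊤)  OUT={c:+, d:0; rest ⊤}
  B2:  IN={c:+, d:0; rest ⊤}  OUT={b:+, c:+, d:0; rest ⊤}
  B3:  IN={c:+, d:0; rest ⊤}  OUT={c:+, d:0; rest ⊤}

Merge at B2: IN[B2] = OUT[B1] = {a: ⊤, b: ⊤, c: +, d: 0, e: ⊤, f: ⊤}

Answer: {a: ⊤, b: ⊤, c: +, d: 0, e: ⊤, f: ⊤}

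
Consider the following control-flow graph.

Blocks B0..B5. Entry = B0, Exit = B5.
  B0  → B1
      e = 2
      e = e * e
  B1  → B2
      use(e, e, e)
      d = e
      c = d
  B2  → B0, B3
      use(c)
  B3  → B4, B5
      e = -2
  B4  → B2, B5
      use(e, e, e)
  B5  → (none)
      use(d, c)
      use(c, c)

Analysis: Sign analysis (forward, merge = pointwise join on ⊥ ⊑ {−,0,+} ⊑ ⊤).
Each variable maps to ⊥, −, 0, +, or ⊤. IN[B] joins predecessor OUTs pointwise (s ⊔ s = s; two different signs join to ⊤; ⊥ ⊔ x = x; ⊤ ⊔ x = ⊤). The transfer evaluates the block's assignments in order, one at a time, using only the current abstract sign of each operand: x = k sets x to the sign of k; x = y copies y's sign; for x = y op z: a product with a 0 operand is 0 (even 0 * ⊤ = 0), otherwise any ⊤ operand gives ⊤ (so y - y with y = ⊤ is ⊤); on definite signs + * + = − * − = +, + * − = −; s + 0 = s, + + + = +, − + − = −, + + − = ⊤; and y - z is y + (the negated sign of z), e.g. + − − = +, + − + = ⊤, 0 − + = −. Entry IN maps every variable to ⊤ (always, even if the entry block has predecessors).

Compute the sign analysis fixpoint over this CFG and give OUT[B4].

Per-block solution:
  B0: | IN=(all ⊤) | OUT={e:+; rest ⊤}
  B1: | IN={e:+; rest ⊤} | OUT={c:+, d:+, e:+; rest ⊤}
  B2: | IN={c:+, d:+; rest ⊤} | OUT={c:+, d:+; rest ⊤}
  B3: | IN={c:+, d:+; rest ⊤} | OUT={c:+, d:+, e:-; rest ⊤}
  B4: | IN={c:+, d:+, e:-; rest ⊤} | OUT={c:+, d:+, e:-; rest ⊤}
  B5: | IN={c:+, d:+, e:-; rest ⊤} | OUT={c:+, d:+, e:-; rest ⊤}

Merge at B4: IN[B4] = OUT[B3] = {a: ⊤, b: ⊤, c: +, d: +, e: -, f: ⊤}
Applying B4's transfer function to that IN value gives OUT[B4] (row B4 above).

Answer: {a: ⊤, b: ⊤, c: +, d: +, e: -, f: ⊤}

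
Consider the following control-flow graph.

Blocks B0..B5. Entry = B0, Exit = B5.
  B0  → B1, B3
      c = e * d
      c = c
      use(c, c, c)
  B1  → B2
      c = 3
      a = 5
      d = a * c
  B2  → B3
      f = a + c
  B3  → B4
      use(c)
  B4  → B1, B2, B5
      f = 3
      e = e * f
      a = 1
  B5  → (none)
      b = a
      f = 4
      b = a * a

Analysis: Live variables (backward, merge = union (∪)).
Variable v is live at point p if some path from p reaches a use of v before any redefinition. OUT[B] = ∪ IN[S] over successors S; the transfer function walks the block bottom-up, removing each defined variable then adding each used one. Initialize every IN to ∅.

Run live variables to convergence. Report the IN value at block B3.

Fixpoint table:
  B0:   IN={d, e}   OUT={c, e}
  B1:   IN={e}   OUT={a, c, e}
  B2:   IN={a, c, e}   OUT={c, e}
  B3:   IN={c, e}   OUT={c, e}
  B4:   IN={c, e}   OUT={a, c, e}
  B5:   IN={a}   OUT={}

Merge at B3: OUT[B3] = IN[B4] = {c, e}
Applying B3's transfer function to that OUT value gives IN[B3] (row B3 above).

Answer: {c, e}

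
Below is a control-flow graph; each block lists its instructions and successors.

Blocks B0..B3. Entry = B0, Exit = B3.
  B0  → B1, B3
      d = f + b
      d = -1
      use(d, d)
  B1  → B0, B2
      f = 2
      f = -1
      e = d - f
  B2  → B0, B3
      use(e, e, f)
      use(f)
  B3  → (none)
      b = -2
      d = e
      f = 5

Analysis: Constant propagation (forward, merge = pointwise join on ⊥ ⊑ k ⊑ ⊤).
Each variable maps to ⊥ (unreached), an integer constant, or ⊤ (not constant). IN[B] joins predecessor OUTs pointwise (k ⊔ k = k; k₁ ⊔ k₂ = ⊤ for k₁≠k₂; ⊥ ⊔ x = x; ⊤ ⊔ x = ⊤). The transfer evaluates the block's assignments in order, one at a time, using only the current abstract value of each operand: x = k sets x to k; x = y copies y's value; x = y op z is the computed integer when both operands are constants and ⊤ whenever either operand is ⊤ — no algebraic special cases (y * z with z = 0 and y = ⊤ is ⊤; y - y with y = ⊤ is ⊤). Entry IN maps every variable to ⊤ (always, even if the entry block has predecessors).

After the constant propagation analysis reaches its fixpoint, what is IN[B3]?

Answer: {a: ⊤, b: ⊤, c: ⊤, d: -1, e: ⊤, f: ⊤}

Working:
Fixpoint table:
  B0: | IN=(all ⊤) | OUT={d:-1; rest ⊤}
  B1: | IN={d:-1; rest ⊤} | OUT={d:-1, e:0, f:-1; rest ⊤}
  B2: | IN={d:-1, e:0, f:-1; rest ⊤} | OUT={d:-1, e:0, f:-1; rest ⊤}
  B3: | IN={d:-1; rest ⊤} | OUT={b:-2, f:5; rest ⊤}

Merge at B3: IN[B3] = OUT[B0] ⊔ OUT[B2] = {a: ⊤, b: ⊤, c: ⊤, d: -1, e: ⊤, f: ⊤}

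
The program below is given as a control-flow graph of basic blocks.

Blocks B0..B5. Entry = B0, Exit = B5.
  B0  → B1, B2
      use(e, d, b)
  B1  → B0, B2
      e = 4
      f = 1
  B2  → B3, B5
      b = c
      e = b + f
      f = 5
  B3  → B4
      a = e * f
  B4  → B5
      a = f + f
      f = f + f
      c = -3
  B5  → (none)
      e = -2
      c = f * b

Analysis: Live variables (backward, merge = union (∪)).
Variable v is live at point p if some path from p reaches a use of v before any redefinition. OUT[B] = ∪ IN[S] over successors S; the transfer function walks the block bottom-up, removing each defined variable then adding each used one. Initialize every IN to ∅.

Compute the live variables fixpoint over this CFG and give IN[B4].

Answer: {b, f}

Working:
Converged values:
  B0:   IN={b, c, d, e, f}   OUT={b, c, d, f}
  B1:   IN={b, c, d}   OUT={b, c, d, e, f}
  B2:   IN={c, f}   OUT={b, e, f}
  B3:   IN={b, e, f}   OUT={b, f}
  B4:   IN={b, f}   OUT={b, f}
  B5:   IN={b, f}   OUT={}

Merge at B4: OUT[B4] = IN[B5] = {b, f}
Applying B4's transfer function to that OUT value gives IN[B4] (row B4 above).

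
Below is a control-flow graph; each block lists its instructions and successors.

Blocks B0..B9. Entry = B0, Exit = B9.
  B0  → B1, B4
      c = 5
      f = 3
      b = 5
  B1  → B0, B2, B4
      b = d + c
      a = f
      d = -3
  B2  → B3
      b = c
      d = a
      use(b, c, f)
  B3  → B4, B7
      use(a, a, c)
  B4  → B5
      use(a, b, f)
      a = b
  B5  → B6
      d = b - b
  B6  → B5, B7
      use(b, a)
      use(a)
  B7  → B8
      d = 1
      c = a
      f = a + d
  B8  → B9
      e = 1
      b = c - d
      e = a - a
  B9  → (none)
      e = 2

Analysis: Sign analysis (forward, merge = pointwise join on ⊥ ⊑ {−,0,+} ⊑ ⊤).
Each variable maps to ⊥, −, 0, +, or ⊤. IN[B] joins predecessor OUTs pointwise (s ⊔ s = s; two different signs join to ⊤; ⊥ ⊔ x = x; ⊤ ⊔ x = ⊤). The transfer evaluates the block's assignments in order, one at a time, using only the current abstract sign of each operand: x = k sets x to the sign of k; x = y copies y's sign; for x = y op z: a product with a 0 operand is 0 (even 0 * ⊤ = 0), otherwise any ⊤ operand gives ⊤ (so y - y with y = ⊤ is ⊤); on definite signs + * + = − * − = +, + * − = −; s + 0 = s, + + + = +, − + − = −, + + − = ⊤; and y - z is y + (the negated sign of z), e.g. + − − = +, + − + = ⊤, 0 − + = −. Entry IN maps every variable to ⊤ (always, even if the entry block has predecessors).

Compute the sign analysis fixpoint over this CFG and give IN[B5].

Per-block solution:
  B0: | IN=(all ⊤) | OUT={b:+, c:+, f:+; rest ⊤}
  B1: | IN={b:+, c:+, f:+; rest ⊤} | OUT={a:+, c:+, d:-, f:+; rest ⊤}
  B2: | IN={a:+, c:+, d:-, f:+; rest ⊤} | OUT={a:+, b:+, c:+, d:+, f:+; rest ⊤}
  B3: | IN={a:+, b:+, c:+, d:+, f:+; rest ⊤} | OUT={a:+, b:+, c:+, d:+, f:+; rest ⊤}
  B4: | IN={c:+, f:+; rest ⊤} | OUT={c:+, f:+; rest ⊤}
  B5: | IN={c:+, f:+; rest ⊤} | OUT={c:+, f:+; rest ⊤}
  B6: | IN={c:+, f:+; rest ⊤} | OUT={c:+, f:+; rest ⊤}
  B7: | IN={c:+, f:+; rest ⊤} | OUT={d:+; rest ⊤}
  B8: | IN={d:+; rest ⊤} | OUT={d:+; rest ⊤}
  B9: | IN={d:+; rest ⊤} | OUT={d:+, e:+; rest ⊤}

Merge at B5: IN[B5] = OUT[B4] ⊔ OUT[B6] = {a: ⊤, b: ⊤, c: +, d: ⊤, e: ⊤, f: +}

Answer: {a: ⊤, b: ⊤, c: +, d: ⊤, e: ⊤, f: +}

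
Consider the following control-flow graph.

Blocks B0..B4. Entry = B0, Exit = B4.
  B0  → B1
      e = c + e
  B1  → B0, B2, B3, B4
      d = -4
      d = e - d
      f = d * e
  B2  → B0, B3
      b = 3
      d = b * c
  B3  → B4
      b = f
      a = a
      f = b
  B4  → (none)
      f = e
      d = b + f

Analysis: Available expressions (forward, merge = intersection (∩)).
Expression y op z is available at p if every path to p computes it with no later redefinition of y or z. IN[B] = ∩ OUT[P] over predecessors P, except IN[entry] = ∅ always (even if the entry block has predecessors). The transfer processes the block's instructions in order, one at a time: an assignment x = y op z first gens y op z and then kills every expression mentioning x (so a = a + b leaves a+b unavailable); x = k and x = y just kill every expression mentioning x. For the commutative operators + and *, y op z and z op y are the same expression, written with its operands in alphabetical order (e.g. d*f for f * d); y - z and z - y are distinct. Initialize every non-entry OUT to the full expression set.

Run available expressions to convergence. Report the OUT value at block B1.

Answer: {d*e}

Derivation:
Converged values:
  B0: | IN={} | OUT={}
  B1: | IN={} | OUT={d*e}
  B2: | IN={d*e} | OUT={b*c}
  B3: | IN={} | OUT={}
  B4: | IN={} | OUT={b+f}

Merge at B1: IN[B1] = OUT[B0] = {}
Applying B1's transfer function to that IN value gives OUT[B1] (row B1 above).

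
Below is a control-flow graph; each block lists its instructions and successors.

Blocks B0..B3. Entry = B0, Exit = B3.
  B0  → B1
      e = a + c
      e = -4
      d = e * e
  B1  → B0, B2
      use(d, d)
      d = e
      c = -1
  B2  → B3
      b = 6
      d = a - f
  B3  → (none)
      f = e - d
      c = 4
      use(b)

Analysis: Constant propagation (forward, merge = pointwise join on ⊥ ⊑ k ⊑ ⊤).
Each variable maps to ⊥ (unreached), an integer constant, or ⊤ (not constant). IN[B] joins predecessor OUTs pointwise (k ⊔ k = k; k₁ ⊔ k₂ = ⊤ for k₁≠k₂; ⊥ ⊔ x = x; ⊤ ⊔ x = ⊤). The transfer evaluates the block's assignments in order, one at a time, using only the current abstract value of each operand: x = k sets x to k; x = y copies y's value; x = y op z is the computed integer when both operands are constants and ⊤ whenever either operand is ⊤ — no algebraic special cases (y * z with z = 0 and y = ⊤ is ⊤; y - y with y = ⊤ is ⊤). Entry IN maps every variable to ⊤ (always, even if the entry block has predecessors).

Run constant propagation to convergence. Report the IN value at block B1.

Fixpoint table:
  B0:   IN=(all ⊤)   OUT={d:16, e:-4; rest ⊤}
  B1:   IN={d:16, e:-4; rest ⊤}   OUT={c:-1, d:-4, e:-4; rest ⊤}
  B2:   IN={c:-1, d:-4, e:-4; rest ⊤}   OUT={b:6, c:-1, e:-4; rest ⊤}
  B3:   IN={b:6, c:-1, e:-4; rest ⊤}   OUT={b:6, c:4, e:-4; rest ⊤}

Merge at B1: IN[B1] = OUT[B0] = {a: ⊤, b: ⊤, c: ⊤, d: 16, e: -4, f: ⊤}

Answer: {a: ⊤, b: ⊤, c: ⊤, d: 16, e: -4, f: ⊤}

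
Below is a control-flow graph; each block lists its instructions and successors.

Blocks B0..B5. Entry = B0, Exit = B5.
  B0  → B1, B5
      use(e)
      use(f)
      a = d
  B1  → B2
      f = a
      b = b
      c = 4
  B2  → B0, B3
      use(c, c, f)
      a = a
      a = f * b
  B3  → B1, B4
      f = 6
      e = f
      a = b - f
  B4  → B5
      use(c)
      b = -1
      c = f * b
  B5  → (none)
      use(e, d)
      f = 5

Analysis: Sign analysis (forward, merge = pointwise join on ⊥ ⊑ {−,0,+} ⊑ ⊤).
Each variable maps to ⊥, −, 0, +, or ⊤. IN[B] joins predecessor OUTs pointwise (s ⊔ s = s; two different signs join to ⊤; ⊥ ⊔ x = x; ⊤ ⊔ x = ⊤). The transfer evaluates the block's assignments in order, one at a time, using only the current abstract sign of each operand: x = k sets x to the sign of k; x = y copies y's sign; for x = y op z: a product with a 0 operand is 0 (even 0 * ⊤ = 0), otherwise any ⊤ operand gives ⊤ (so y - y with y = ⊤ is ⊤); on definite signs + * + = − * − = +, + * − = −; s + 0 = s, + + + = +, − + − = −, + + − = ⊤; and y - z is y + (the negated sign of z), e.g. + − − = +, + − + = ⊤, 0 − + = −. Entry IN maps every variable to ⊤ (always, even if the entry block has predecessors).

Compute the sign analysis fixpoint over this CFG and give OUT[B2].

Answer: {a: ⊤, b: ⊤, c: +, d: ⊤, e: ⊤, f: ⊤}

Working:
Converged values:
  B0: | IN=(all ⊤) | OUT=(all ⊤)
  B1: | IN=(all ⊤) | OUT={c:+; rest ⊤}
  B2: | IN={c:+; rest ⊤} | OUT={c:+; rest ⊤}
  B3: | IN={c:+; rest ⊤} | OUT={c:+, e:+, f:+; rest ⊤}
  B4: | IN={c:+, e:+, f:+; rest ⊤} | OUT={b:-, c:-, e:+, f:+; rest ⊤}
  B5: | IN=(all ⊤) | OUT={f:+; rest ⊤}

Merge at B2: IN[B2] = OUT[B1] = {a: ⊤, b: ⊤, c: +, d: ⊤, e: ⊤, f: ⊤}
Applying B2's transfer function to that IN value gives OUT[B2] (row B2 above).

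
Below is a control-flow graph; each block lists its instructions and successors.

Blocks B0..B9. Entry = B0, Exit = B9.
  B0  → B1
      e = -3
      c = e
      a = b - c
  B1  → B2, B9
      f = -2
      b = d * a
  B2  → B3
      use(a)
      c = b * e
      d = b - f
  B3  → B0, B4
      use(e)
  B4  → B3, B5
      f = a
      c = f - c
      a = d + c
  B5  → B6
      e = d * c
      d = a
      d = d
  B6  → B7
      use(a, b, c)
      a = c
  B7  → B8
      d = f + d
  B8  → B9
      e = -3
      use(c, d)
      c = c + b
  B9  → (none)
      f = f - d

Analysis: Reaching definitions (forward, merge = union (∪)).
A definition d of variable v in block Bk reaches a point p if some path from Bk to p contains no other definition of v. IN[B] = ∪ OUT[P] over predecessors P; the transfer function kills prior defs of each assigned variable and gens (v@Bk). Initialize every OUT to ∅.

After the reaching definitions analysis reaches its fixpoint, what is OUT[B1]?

Converged values:
  B0: | IN={a@B0, a@B4, b@B1, c@B2, c@B4, d@B2, e@B0, f@B1, f@B4} | OUT={a@B0, b@B1, c@B0, d@B2, e@B0, f@B1, f@B4}
  B1: | IN={a@B0, b@B1, c@B0, d@B2, e@B0, f@B1, f@B4} | OUT={a@B0, b@B1, c@B0, d@B2, e@B0, f@B1}
  B2: | IN={a@B0, b@B1, c@B0, d@B2, e@B0, f@B1} | OUT={a@B0, b@B1, c@B2, d@B2, e@B0, f@B1}
  B3: | IN={a@B0, a@B4, b@B1, c@B2, c@B4, d@B2, e@B0, f@B1, f@B4} | OUT={a@B0, a@B4, b@B1, c@B2, c@B4, d@B2, e@B0, f@B1, f@B4}
  B4: | IN={a@B0, a@B4, b@B1, c@B2, c@B4, d@B2, e@B0, f@B1, f@B4} | OUT={a@B4, b@B1, c@B4, d@B2, e@B0, f@B4}
  B5: | IN={a@B4, b@B1, c@B4, d@B2, e@B0, f@B4} | OUT={a@B4, b@B1, c@B4, d@B5, e@B5, f@B4}
  B6: | IN={a@B4, b@B1, c@B4, d@B5, e@B5, f@B4} | OUT={a@B6, b@B1, c@B4, d@B5, e@B5, f@B4}
  B7: | IN={a@B6, b@B1, c@B4, d@B5, e@B5, f@B4} | OUT={a@B6, b@B1, c@B4, d@B7, e@B5, f@B4}
  B8: | IN={a@B6, b@B1, c@B4, d@B7, e@B5, f@B4} | OUT={a@B6, b@B1, c@B8, d@B7, e@B8, f@B4}
  B9: | IN={a@B0, a@B6, b@B1, c@B0, c@B8, d@B2, d@B7, e@B0, e@B8, f@B1, f@B4} | OUT={a@B0, a@B6, b@B1, c@B0, c@B8, d@B2, d@B7, e@B0, e@B8, f@B9}

Merge at B1: IN[B1] = OUT[B0] = {a@B0, b@B1, c@B0, d@B2, e@B0, f@B1, f@B4}
Applying B1's transfer function to that IN value gives OUT[B1] (row B1 above).

Answer: {a@B0, b@B1, c@B0, d@B2, e@B0, f@B1}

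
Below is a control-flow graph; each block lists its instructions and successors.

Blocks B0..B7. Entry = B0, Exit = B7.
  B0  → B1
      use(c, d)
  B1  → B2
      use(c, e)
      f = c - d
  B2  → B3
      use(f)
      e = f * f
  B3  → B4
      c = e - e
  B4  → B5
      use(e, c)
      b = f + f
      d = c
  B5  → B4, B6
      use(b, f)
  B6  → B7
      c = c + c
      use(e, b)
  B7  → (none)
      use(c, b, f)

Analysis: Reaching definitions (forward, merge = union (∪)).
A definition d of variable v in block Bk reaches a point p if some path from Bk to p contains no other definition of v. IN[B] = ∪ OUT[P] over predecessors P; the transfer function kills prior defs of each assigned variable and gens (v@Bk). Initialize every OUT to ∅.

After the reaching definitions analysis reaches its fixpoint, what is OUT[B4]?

Fixpoint table:
  B0: | IN={} | OUT={}
  B1: | IN={} | OUT={f@B1}
  B2: | IN={f@B1} | OUT={e@B2, f@B1}
  B3: | IN={e@B2, f@B1} | OUT={c@B3, e@B2, f@B1}
  B4: | IN={b@B4, c@B3, d@B4, e@B2, f@B1} | OUT={b@B4, c@B3, d@B4, e@B2, f@B1}
  B5: | IN={b@B4, c@B3, d@B4, e@B2, f@B1} | OUT={b@B4, c@B3, d@B4, e@B2, f@B1}
  B6: | IN={b@B4, c@B3, d@B4, e@B2, f@B1} | OUT={b@B4, c@B6, d@B4, e@B2, f@B1}
  B7: | IN={b@B4, c@B6, d@B4, e@B2, f@B1} | OUT={b@B4, c@B6, d@B4, e@B2, f@B1}

Merge at B4: IN[B4] = OUT[B3] ⊔ OUT[B5] = {b@B4, c@B3, d@B4, e@B2, f@B1}
Applying B4's transfer function to that IN value gives OUT[B4] (row B4 above).

Answer: {b@B4, c@B3, d@B4, e@B2, f@B1}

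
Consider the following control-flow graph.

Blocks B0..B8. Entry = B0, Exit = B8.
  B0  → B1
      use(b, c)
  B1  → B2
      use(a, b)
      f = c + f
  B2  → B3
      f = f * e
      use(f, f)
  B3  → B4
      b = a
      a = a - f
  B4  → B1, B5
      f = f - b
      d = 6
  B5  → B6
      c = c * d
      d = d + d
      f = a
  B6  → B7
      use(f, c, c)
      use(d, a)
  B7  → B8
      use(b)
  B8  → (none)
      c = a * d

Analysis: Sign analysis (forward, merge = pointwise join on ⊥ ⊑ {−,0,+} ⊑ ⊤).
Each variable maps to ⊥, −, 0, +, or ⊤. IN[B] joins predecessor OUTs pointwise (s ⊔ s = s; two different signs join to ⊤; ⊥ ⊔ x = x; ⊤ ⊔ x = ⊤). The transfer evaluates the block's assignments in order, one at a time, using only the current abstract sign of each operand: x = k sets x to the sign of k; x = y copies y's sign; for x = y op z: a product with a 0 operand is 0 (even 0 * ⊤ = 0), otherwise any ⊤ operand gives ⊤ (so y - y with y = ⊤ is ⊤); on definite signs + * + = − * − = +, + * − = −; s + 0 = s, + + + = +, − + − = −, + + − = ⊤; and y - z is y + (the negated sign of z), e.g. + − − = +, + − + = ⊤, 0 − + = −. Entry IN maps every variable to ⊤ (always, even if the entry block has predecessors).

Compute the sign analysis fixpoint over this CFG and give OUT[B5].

Converged values:
  B0:   IN=(all ⊤)   OUT=(all ⊤)
  B1:   IN=(all ⊤)   OUT=(all ⊤)
  B2:   IN=(all ⊤)   OUT=(all ⊤)
  B3:   IN=(all ⊤)   OUT=(all ⊤)
  B4:   IN=(all ⊤)   OUT={d:+; rest ⊤}
  B5:   IN={d:+; rest ⊤}   OUT={d:+; rest ⊤}
  B6:   IN={d:+; rest ⊤}   OUT={d:+; rest ⊤}
  B7:   IN={d:+; rest ⊤}   OUT={d:+; rest ⊤}
  B8:   IN={d:+; rest ⊤}   OUT={d:+; rest ⊤}

Merge at B5: IN[B5] = OUT[B4] = {a: ⊤, b: ⊤, c: ⊤, d: +, e: ⊤, f: ⊤}
Applying B5's transfer function to that IN value gives OUT[B5] (row B5 above).

Answer: {a: ⊤, b: ⊤, c: ⊤, d: +, e: ⊤, f: ⊤}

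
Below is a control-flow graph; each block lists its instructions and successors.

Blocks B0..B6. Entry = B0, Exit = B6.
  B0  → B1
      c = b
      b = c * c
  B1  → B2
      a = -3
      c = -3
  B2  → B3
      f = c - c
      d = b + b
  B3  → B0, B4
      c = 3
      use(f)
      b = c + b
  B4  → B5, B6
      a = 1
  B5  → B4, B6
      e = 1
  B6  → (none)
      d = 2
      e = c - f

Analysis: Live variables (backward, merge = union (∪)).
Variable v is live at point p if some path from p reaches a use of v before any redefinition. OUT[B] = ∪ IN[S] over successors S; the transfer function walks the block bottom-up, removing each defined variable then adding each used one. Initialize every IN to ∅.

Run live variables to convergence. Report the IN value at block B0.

Converged values:
  B0:  IN={b}  OUT={b}
  B1:  IN={b}  OUT={b, c}
  B2:  IN={b, c}  OUT={b, f}
  B3:  IN={b, f}  OUT={b, c, f}
  B4:  IN={c, f}  OUT={c, f}
  B5:  IN={c, f}  OUT={c, f}
  B6:  IN={c, f}  OUT={}

Merge at B0: OUT[B0] = IN[B1] = {b}
Applying B0's transfer function to that OUT value gives IN[B0] (row B0 above).

Answer: {b}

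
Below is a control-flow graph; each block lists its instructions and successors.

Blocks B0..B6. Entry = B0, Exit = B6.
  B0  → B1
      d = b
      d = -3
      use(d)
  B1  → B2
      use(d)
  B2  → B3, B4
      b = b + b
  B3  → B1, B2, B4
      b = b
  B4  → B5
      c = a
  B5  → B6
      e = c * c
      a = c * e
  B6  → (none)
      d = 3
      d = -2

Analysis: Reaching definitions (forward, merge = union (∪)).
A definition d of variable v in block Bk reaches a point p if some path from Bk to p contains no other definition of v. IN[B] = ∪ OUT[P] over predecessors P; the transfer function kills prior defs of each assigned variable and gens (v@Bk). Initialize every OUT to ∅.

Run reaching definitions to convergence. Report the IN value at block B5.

Answer: {b@B2, b@B3, c@B4, d@B0}

Derivation:
Converged values:
  B0: | IN={} | OUT={d@B0}
  B1: | IN={b@B3, d@B0} | OUT={b@B3, d@B0}
  B2: | IN={b@B3, d@B0} | OUT={b@B2, d@B0}
  B3: | IN={b@B2, d@B0} | OUT={b@B3, d@B0}
  B4: | IN={b@B2, b@B3, d@B0} | OUT={b@B2, b@B3, c@B4, d@B0}
  B5: | IN={b@B2, b@B3, c@B4, d@B0} | OUT={a@B5, b@B2, b@B3, c@B4, d@B0, e@B5}
  B6: | IN={a@B5, b@B2, b@B3, c@B4, d@B0, e@B5} | OUT={a@B5, b@B2, b@B3, c@B4, d@B6, e@B5}

Merge at B5: IN[B5] = OUT[B4] = {b@B2, b@B3, c@B4, d@B0}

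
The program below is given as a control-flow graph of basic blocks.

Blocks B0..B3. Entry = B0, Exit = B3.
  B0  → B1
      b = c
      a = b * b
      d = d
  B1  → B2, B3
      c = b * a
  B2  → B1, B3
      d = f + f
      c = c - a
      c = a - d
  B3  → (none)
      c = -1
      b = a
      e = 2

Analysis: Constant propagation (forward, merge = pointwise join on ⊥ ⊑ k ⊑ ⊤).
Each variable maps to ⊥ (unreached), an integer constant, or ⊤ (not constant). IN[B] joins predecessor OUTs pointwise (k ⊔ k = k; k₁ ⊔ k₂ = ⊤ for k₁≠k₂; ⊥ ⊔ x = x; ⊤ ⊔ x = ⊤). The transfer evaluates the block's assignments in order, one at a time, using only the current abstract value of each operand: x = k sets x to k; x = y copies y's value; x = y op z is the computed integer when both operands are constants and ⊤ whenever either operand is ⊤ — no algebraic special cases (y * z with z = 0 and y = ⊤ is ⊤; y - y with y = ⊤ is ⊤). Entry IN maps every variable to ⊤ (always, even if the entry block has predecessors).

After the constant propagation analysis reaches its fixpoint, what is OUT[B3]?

Answer: {a: ⊤, b: ⊤, c: -1, d: ⊤, e: 2, f: ⊤}

Working:
Per-block solution:
  B0:  IN=(all ⊤)  OUT=(all ⊤)
  B1:  IN=(all ⊤)  OUT=(all ⊤)
  B2:  IN=(all ⊤)  OUT=(all ⊤)
  B3:  IN=(all ⊤)  OUT={c:-1, e:2; rest ⊤}

Merge at B3: IN[B3] = OUT[B1] ⊔ OUT[B2] = {a: ⊤, b: ⊤, c: ⊤, d: ⊤, e: ⊤, f: ⊤}
Applying B3's transfer function to that IN value gives OUT[B3] (row B3 above).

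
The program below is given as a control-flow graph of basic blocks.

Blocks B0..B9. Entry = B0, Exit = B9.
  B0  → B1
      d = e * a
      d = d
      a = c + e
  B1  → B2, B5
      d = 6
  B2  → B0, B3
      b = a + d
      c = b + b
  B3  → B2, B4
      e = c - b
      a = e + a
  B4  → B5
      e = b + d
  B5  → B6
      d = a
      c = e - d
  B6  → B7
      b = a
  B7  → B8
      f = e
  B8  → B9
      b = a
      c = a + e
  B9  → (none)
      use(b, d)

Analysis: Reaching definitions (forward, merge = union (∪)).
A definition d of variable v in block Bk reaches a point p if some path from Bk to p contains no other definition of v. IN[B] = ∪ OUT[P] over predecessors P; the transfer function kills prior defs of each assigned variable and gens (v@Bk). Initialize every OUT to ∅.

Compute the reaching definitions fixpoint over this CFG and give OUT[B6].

Answer: {a@B0, a@B3, b@B6, c@B5, d@B5, e@B3, e@B4}

Working:
Fixpoint table:
  B0:   IN={a@B0, a@B3, b@B2, c@B2, d@B1, e@B3}   OUT={a@B0, b@B2, c@B2, d@B0, e@B3}
  B1:   IN={a@B0, b@B2, c@B2, d@B0, e@B3}   OUT={a@B0, b@B2, c@B2, d@B1, e@B3}
  B2:   IN={a@B0, a@B3, b@B2, c@B2, d@B1, e@B3}   OUT={a@B0, a@B3, b@B2, c@B2, d@B1, e@B3}
  B3:   IN={a@B0, a@B3, b@B2, c@B2, d@B1, e@B3}   OUT={a@B3, b@B2, c@B2, d@B1, e@B3}
  B4:   IN={a@B3, b@B2, c@B2, d@B1, e@B3}   OUT={a@B3, b@B2, c@B2, d@B1, e@B4}
  B5:   IN={a@B0, a@B3, b@B2, c@B2, d@B1, e@B3, e@B4}   OUT={a@B0, a@B3, b@B2, c@B5, d@B5, e@B3, e@B4}
  B6:   IN={a@B0, a@B3, b@B2, c@B5, d@B5, e@B3, e@B4}   OUT={a@B0, a@B3, b@B6, c@B5, d@B5, e@B3, e@B4}
  B7:   IN={a@B0, a@B3, b@B6, c@B5, d@B5, e@B3, e@B4}   OUT={a@B0, a@B3, b@B6, c@B5, d@B5, e@B3, e@B4, f@B7}
  B8:   IN={a@B0, a@B3, b@B6, c@B5, d@B5, e@B3, e@B4, f@B7}   OUT={a@B0, a@B3, b@B8, c@B8, d@B5, e@B3, e@B4, f@B7}
  B9:   IN={a@B0, a@B3, b@B8, c@B8, d@B5, e@B3, e@B4, f@B7}   OUT={a@B0, a@B3, b@B8, c@B8, d@B5, e@B3, e@B4, f@B7}

Merge at B6: IN[B6] = OUT[B5] = {a@B0, a@B3, b@B2, c@B5, d@B5, e@B3, e@B4}
Applying B6's transfer function to that IN value gives OUT[B6] (row B6 above).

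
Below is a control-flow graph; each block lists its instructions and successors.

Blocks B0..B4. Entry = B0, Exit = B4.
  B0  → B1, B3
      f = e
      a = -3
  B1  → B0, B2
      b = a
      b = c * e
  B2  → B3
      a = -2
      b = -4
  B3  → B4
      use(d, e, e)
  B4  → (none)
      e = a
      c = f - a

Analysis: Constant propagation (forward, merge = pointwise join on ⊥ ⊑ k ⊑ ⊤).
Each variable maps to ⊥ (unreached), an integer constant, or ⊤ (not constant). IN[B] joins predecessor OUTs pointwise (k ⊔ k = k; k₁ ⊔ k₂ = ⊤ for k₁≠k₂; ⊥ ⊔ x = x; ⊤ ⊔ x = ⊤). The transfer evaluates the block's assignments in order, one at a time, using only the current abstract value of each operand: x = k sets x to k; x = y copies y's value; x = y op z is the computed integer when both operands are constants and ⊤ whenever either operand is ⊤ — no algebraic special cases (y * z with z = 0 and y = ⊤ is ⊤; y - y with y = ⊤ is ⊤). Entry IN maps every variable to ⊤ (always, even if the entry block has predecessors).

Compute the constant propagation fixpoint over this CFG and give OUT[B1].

Fixpoint table:
  B0:   IN=(all ⊤)   OUT={a:-3; rest ⊤}
  B1:   IN={a:-3; rest ⊤}   OUT={a:-3; rest ⊤}
  B2:   IN={a:-3; rest ⊤}   OUT={a:-2, b:-4; rest ⊤}
  B3:   IN=(all ⊤)   OUT=(all ⊤)
  B4:   IN=(all ⊤)   OUT=(all ⊤)

Merge at B1: IN[B1] = OUT[B0] = {a: -3, b: ⊤, c: ⊤, d: ⊤, e: ⊤, f: ⊤}
Applying B1's transfer function to that IN value gives OUT[B1] (row B1 above).

Answer: {a: -3, b: ⊤, c: ⊤, d: ⊤, e: ⊤, f: ⊤}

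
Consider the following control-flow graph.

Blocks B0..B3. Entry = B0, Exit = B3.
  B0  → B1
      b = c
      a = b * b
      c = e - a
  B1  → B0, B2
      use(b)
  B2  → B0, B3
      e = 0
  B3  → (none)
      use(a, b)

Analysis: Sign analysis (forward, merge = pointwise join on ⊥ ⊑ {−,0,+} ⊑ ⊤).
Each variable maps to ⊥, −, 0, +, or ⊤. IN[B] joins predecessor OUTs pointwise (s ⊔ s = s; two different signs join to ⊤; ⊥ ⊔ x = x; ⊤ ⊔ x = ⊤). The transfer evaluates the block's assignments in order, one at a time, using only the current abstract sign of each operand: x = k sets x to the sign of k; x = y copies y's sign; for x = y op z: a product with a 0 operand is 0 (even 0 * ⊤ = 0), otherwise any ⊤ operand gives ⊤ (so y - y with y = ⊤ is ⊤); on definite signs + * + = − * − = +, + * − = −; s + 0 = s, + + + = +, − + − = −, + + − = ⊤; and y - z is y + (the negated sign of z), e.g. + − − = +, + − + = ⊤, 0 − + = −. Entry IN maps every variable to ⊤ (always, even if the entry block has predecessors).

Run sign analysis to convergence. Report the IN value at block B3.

Per-block solution:
  B0: | IN=(all ⊤) | OUT=(all ⊤)
  B1: | IN=(all ⊤) | OUT=(all ⊤)
  B2: | IN=(all ⊤) | OUT={e:0; rest ⊤}
  B3: | IN={e:0; rest ⊤} | OUT={e:0; rest ⊤}

Merge at B3: IN[B3] = OUT[B2] = {a: ⊤, b: ⊤, c: ⊤, d: ⊤, e: 0, f: ⊤}

Answer: {a: ⊤, b: ⊤, c: ⊤, d: ⊤, e: 0, f: ⊤}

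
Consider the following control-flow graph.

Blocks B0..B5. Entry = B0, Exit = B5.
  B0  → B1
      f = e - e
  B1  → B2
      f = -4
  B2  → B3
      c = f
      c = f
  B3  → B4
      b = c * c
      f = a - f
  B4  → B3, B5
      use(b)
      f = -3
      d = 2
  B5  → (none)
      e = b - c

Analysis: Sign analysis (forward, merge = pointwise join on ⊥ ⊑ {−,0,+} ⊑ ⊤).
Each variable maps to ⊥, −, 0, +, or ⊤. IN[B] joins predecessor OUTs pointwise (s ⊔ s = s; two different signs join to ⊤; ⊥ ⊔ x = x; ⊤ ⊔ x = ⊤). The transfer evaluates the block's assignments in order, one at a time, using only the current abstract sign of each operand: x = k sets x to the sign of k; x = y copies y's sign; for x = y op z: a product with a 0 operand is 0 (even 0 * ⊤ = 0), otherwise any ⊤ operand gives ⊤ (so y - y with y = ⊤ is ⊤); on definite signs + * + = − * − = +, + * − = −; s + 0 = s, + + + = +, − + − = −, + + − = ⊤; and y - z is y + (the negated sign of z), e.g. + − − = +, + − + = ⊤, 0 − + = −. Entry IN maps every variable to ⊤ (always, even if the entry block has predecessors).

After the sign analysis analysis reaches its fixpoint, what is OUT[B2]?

Answer: {a: ⊤, b: ⊤, c: -, d: ⊤, e: ⊤, f: -}

Trace:
Converged values:
  B0: | IN=(all ⊤) | OUT=(all ⊤)
  B1: | IN=(all ⊤) | OUT={f:-; rest ⊤}
  B2: | IN={f:-; rest ⊤} | OUT={c:-, f:-; rest ⊤}
  B3: | IN={c:-, f:-; rest ⊤} | OUT={b:+, c:-; rest ⊤}
  B4: | IN={b:+, c:-; rest ⊤} | OUT={b:+, c:-, d:+, f:-; rest ⊤}
  B5: | IN={b:+, c:-, d:+, f:-; rest ⊤} | OUT={b:+, c:-, d:+, e:+, f:-; rest ⊤}

Merge at B2: IN[B2] = OUT[B1] = {a: ⊤, b: ⊤, c: ⊤, d: ⊤, e: ⊤, f: -}
Applying B2's transfer function to that IN value gives OUT[B2] (row B2 above).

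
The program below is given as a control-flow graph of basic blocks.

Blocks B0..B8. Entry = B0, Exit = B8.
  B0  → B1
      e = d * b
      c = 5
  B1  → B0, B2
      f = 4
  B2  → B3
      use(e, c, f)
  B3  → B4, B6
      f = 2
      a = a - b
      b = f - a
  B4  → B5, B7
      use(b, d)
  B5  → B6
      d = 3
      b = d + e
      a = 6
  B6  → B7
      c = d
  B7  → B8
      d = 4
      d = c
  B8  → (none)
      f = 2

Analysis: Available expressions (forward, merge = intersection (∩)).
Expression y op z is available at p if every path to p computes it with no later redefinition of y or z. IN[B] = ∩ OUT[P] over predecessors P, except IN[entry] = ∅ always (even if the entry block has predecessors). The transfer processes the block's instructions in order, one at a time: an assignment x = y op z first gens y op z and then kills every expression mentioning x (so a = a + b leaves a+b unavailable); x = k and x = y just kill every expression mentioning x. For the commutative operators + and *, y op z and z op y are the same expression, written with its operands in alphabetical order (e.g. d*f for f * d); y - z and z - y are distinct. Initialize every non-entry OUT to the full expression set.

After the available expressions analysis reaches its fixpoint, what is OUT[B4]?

Converged values:
  B0:  IN={}  OUT={b*d}
  B1:  IN={b*d}  OUT={b*d}
  B2:  IN={b*d}  OUT={b*d}
  B3:  IN={b*d}  OUT={f-a}
  B4:  IN={f-a}  OUT={f-a}
  B5:  IN={f-a}  OUT={d+e}
  B6:  IN={}  OUT={}
  B7:  IN={}  OUT={}
  B8:  IN={}  OUT={}

Merge at B4: IN[B4] = OUT[B3] = {f-a}
Applying B4's transfer function to that IN value gives OUT[B4] (row B4 above).

Answer: {f-a}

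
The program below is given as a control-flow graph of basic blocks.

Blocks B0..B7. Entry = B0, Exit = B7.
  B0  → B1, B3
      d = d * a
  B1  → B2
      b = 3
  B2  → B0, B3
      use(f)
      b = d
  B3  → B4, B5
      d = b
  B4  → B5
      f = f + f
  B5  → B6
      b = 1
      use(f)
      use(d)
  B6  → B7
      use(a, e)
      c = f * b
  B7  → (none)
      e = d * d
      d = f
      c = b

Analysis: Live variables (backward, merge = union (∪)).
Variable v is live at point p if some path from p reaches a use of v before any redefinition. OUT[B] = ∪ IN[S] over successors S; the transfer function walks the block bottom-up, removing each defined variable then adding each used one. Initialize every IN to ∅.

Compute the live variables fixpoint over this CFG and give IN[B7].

Answer: {b, d, f}

Derivation:
Converged values:
  B0:   IN={a, b, d, e, f}   OUT={a, b, d, e, f}
  B1:   IN={a, d, e, f}   OUT={a, d, e, f}
  B2:   IN={a, d, e, f}   OUT={a, b, d, e, f}
  B3:   IN={a, b, e, f}   OUT={a, d, e, f}
  B4:   IN={a, d, e, f}   OUT={a, d, e, f}
  B5:   IN={a, d, e, f}   OUT={a, b, d, e, f}
  B6:   IN={a, b, d, e, f}   OUT={b, d, f}
  B7:   IN={b, d, f}   OUT={}

B7 is the boundary node: OUT[B7] = {}
Applying B7's transfer function to that OUT value gives IN[B7] (row B7 above).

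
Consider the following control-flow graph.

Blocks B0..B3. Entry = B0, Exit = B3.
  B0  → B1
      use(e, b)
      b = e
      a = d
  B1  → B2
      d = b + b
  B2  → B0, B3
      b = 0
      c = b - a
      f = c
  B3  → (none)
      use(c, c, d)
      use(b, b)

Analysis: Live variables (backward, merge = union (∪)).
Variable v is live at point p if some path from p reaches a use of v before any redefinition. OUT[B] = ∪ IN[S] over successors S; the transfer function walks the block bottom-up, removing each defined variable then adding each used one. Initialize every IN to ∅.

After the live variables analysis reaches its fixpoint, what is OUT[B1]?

Answer: {a, d, e}

Working:
Fixpoint table:
  B0: | IN={b, d, e} | OUT={a, b, e}
  B1: | IN={a, b, e} | OUT={a, d, e}
  B2: | IN={a, d, e} | OUT={b, c, d, e}
  B3: | IN={b, c, d} | OUT={}

Merge at B1: OUT[B1] = IN[B2] = {a, d, e}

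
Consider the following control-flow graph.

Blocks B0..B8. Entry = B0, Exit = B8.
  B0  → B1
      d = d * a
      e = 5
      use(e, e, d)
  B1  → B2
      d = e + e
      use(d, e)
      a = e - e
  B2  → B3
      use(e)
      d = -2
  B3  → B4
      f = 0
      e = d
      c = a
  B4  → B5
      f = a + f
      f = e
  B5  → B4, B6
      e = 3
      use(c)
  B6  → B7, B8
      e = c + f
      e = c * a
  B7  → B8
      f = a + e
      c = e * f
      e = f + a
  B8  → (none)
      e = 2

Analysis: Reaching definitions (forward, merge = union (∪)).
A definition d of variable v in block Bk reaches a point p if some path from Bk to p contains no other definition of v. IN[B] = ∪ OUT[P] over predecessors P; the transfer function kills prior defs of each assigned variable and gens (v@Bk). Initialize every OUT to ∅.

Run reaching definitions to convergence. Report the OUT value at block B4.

Converged values:
  B0: | IN={} | OUT={d@B0, e@B0}
  B1: | IN={d@B0, e@B0} | OUT={a@B1, d@B1, e@B0}
  B2: | IN={a@B1, d@B1, e@B0} | OUT={a@B1, d@B2, e@B0}
  B3: | IN={a@B1, d@B2, e@B0} | OUT={a@B1, c@B3, d@B2, e@B3, f@B3}
  B4: | IN={a@B1, c@B3, d@B2, e@B3, e@B5, f@B3, f@B4} | OUT={a@B1, c@B3, d@B2, e@B3, e@B5, f@B4}
  B5: | IN={a@B1, c@B3, d@B2, e@B3, e@B5, f@B4} | OUT={a@B1, c@B3, d@B2, e@B5, f@B4}
  B6: | IN={a@B1, c@B3, d@B2, e@B5, f@B4} | OUT={a@B1, c@B3, d@B2, e@B6, f@B4}
  B7: | IN={a@B1, c@B3, d@B2, e@B6, f@B4} | OUT={a@B1, c@B7, d@B2, e@B7, f@B7}
  B8: | IN={a@B1, c@B3, c@B7, d@B2, e@B6, e@B7, f@B4, f@B7} | OUT={a@B1, c@B3, c@B7, d@B2, e@B8, f@B4, f@B7}

Merge at B4: IN[B4] = OUT[B3] ⊔ OUT[B5] = {a@B1, c@B3, d@B2, e@B3, e@B5, f@B3, f@B4}
Applying B4's transfer function to that IN value gives OUT[B4] (row B4 above).

Answer: {a@B1, c@B3, d@B2, e@B3, e@B5, f@B4}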